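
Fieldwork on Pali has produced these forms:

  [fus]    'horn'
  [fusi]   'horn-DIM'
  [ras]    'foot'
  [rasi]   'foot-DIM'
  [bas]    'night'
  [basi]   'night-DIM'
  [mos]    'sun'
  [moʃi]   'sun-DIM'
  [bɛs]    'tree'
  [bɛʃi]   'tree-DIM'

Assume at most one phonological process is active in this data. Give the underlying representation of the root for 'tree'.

The stem for 'tree' ends in [s] in [bɛs] but [ʃ] in [bɛʃi].
But 'horn' keeps [s] in both environments ([fus], [fusi]), so there is no rule changing /s/ to [ʃ] before the DIM suffix.
The underlying segment must be /ʃ/; palato-alveolar /ʃ/ becomes [s] when no front vowel follows, yielding [s] there.
The underlying form of 'tree' is therefore /bɛʃ/.

/bɛʃ/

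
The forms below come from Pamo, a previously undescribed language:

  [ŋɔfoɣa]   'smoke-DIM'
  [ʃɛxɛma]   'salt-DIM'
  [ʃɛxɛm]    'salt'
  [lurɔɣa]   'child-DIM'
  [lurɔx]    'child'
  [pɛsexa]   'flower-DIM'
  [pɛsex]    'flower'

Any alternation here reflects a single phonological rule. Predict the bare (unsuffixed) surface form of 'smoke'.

[ŋɔfox]

The stem for 'child' ends in [ɣ] in [lurɔɣa] but [x] in [lurɔx].
If /x/ were underlying and a rule turned it into [ɣ] before the DIM suffix, 'flower' would also alternate; but it has [x] in both [pɛsexa] and [pɛsex].
Therefore /ɣ/ is basic and [x] is derived by word-final obstruent devoicing (voiced obstruents become voiceless word-finally).
The one attested form of 'smoke', [ŋɔfoɣa], shows underlying /ŋɔfoɣ/. Applying the same rule word-finally gives [ŋɔfox].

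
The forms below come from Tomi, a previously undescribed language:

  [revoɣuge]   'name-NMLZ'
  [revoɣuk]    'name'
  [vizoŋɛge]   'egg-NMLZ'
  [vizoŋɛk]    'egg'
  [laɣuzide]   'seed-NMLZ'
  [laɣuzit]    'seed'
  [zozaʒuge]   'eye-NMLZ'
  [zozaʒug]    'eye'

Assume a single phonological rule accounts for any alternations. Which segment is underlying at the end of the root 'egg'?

/k/

In [vizoŋɛge] and [vizoŋɛk] the final segment of 'egg' alternates: [g] ~ [k].
The stem 'eye' ([zozaʒuge], [zozaʒug]) shows [g] unchanged in both environments, so [g] cannot be basic with [k] derived in isolation.
The alternation reflects intervocalic voicing: voiceless stops become voiced between vowels. /k/ is underlying.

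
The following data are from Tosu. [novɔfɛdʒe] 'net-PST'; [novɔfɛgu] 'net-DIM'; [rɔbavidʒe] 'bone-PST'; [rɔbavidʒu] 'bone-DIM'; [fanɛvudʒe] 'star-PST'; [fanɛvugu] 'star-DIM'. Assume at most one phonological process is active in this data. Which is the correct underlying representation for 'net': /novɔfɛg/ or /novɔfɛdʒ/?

In [novɔfɛdʒe] and [novɔfɛgu] the final segment of 'net' alternates: [dʒ] ~ [g].
If /dʒ/ were underlying and a rule turned it into [g] before the DIM suffix, 'bone' would also alternate; but it has [dʒ] in both [rɔbavidʒe] and [rɔbavidʒu].
The underlying segment must be /g/; /g/ becomes palato-alveolar [dʒ] before a front vowel, yielding [dʒ] there.

/novɔfɛg/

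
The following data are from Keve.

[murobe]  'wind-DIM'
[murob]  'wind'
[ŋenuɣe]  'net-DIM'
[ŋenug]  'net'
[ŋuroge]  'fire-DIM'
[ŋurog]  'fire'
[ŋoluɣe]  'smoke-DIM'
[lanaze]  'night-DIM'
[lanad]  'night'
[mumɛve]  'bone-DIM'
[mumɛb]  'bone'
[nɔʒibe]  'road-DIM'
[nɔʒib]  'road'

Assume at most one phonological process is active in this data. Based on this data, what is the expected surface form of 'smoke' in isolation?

[ŋolug]

The stem for 'net' ends in [ɣ] in [ŋenuɣe] but [g] in [ŋenug].
But 'fire' keeps [g] in both environments ([ŋuroge], [ŋurog]), so there is no rule changing /g/ to [ɣ] before the DIM suffix.
The underlying segment must be /ɣ/; voiced fricatives become stops word-finally, yielding [g] there.
From [ŋoluɣe] the stem 'smoke' is /ŋoluɣ/; word-finally this yields [ŋolug].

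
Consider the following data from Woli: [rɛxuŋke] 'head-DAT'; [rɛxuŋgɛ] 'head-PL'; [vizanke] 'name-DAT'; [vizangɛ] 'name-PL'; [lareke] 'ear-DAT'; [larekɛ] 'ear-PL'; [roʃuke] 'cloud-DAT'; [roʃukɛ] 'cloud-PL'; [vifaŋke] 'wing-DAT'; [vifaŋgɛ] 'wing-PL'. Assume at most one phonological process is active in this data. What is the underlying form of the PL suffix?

/-gɛ/

The PL suffix surfaces as [-gɛ] and [-kɛ], depending on the final segment of the stem.
The DAT suffix, which begins with [k], is invariant after every stem; so [k] is not altered by any rule here.
So the underlying form is /-gɛ/, and voiced stops become voiceless after a vowel.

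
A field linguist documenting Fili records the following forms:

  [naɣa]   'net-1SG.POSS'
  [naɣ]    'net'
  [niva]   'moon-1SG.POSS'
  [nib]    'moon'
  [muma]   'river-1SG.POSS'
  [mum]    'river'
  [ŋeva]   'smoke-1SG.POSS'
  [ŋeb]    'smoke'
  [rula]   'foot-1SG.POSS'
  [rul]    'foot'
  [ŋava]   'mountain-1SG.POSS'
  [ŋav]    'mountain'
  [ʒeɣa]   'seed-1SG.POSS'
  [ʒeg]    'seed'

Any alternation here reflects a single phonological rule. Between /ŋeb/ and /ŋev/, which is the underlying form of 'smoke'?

In [ŋeva] and [ŋeb] the final segment of 'smoke' alternates: [v] ~ [b].
If /v/ were underlying and a rule turned it into [b] in isolation, 'mountain' would also alternate; but it has [v] in both [ŋava] and [ŋav].
The alternation reflects intervocalic spirantization: voiced stops become fricatives between vowels. /b/ is underlying.

/ŋeb/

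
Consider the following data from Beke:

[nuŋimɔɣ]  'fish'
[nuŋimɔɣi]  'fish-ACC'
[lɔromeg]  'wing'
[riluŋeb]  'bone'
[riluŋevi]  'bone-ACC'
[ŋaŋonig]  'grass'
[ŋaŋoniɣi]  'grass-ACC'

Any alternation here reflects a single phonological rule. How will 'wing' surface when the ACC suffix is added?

The root 'grass' surfaces as [ŋaŋonig] and [ŋaŋoniɣi], with a stem-final [g] ~ [ɣ] alternation.
But 'fish' keeps [ɣ] in both environments ([nuŋimɔɣ], [nuŋimɔɣi]), so there is no rule changing /ɣ/ to [g] in isolation.
The alternation reflects intervocalic spirantization: voiced stops become fricatives between vowels. /g/ is underlying.
From [lɔromeg] the stem 'wing' is /lɔromeg/; between vowels this yields [lɔromeɣi].

[lɔromeɣi]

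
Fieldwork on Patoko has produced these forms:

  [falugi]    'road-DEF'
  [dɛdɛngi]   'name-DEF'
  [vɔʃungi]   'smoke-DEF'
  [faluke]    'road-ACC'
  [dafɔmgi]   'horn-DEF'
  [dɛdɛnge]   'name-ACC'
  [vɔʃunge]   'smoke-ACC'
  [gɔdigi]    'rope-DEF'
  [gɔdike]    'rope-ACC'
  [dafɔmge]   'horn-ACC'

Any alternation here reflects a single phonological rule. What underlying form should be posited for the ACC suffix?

The ACC suffix surfaces as [-ge] and [-ke], depending on the final segment of the stem.
The DEF suffix, which begins with [g], is invariant after every stem; so [g] is not altered by any rule here.
So the underlying form is /-ke/, and voiceless stops become voiced after a nasal.

/-ke/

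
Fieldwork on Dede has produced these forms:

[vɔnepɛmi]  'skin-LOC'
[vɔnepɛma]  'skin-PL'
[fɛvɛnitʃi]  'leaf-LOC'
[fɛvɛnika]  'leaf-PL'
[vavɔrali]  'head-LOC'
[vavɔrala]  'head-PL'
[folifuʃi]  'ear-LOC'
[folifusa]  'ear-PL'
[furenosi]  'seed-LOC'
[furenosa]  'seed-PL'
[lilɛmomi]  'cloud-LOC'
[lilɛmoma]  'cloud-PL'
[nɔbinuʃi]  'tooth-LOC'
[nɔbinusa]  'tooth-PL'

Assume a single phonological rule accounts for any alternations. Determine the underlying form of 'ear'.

/folifuʃ/

The stem for 'ear' ends in [ʃ] in [folifuʃi] but [s] in [folifusa].
The stem 'seed' ([furenosi], [furenosa]) shows [s] unchanged in both environments, so [s] cannot be basic with [ʃ] derived before the LOC suffix.
Therefore /ʃ/ is basic and [s] is derived by depalatalization (palato-alveolar /tʃ/ and /ʃ/ become [k] and [s] when no front vowel follows).
Hence 'ear' is /folifuʃ/ underlyingly.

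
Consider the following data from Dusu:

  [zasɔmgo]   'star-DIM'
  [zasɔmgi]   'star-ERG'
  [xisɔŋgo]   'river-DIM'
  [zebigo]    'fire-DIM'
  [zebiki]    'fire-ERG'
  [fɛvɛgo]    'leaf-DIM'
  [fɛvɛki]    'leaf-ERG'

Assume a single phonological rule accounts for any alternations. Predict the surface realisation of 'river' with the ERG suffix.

The ERG suffix surfaces as [-gi] and [-ki], depending on the final segment of the stem.
The DIM suffix, which begins with [g], is invariant after every stem; so [g] is not altered by any rule here.
The ERG suffix is therefore /-ki/ underlyingly, with post-nasal voicing: voiceless stops become voiced after a nasal.
After 'river', which ends in a nasal, the suffix surfaces as [-gi], giving [xisɔŋgi].

[xisɔŋgi]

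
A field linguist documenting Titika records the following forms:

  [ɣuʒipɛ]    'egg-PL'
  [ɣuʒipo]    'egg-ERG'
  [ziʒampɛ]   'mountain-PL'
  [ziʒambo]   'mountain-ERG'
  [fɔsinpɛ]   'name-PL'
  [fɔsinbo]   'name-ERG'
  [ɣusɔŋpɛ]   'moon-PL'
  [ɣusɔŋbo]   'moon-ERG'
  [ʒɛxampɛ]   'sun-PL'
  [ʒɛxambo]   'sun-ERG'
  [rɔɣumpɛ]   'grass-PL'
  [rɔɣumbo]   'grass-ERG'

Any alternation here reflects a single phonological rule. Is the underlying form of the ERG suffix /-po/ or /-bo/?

The ERG morpheme has two allomorphs, [-bo] and [-po].
By contrast the PL suffix keeps its initial [p] throughout — that segment must be underlying.
The ERG suffix is therefore /-bo/ underlyingly, with post-vocalic devoicing: voiced stops become voiceless after a vowel.

/-bo/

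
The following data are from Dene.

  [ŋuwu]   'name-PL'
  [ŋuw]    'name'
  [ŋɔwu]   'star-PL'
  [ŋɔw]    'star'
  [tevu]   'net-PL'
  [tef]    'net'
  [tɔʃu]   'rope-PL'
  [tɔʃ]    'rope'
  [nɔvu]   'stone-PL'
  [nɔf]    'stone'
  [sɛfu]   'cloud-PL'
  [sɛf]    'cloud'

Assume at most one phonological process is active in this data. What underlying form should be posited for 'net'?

/tev/

The root 'net' surfaces as [tevu] and [tef], with a stem-final [v] ~ [f] alternation.
If /f/ were underlying and a rule turned it into [v] before the PL suffix, 'cloud' would also alternate; but it has [f] in both [sɛfu] and [sɛf].
The alternation reflects word-final obstruent devoicing: voiced obstruents become voiceless word-finally. /v/ is underlying.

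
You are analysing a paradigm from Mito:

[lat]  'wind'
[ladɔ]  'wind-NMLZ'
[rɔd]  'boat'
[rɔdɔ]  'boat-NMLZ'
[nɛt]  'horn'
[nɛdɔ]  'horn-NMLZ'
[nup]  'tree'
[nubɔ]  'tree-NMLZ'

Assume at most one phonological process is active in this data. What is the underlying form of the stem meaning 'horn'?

The stem for 'horn' ends in [t] in [nɛt] but [d] in [nɛdɔ].
The stem 'boat' ([rɔd], [rɔdɔ]) shows [d] unchanged in both environments, so [d] cannot be basic with [t] derived in isolation.
The alternation reflects intervocalic voicing: voiceless stops become voiced between vowels. /t/ is underlying.

/nɛt/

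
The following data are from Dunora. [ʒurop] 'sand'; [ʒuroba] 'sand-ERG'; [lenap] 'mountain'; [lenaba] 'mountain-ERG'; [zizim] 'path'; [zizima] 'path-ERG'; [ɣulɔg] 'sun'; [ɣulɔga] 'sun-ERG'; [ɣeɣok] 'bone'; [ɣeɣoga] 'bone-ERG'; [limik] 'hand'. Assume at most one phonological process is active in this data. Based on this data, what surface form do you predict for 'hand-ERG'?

The root 'bone' surfaces as [ɣeɣok] and [ɣeɣoga], with a stem-final [k] ~ [g] alternation.
But 'sun' keeps [g] in both environments ([ɣulɔg], [ɣulɔga]), so there is no rule changing /g/ to [k] in isolation.
The underlying segment must be /k/; voiceless stops become voiced between vowels, yielding [g] there.
The one attested form of 'hand', [limik], shows underlying /limik/. Applying the same rule between vowels gives [limiga].

[limiga]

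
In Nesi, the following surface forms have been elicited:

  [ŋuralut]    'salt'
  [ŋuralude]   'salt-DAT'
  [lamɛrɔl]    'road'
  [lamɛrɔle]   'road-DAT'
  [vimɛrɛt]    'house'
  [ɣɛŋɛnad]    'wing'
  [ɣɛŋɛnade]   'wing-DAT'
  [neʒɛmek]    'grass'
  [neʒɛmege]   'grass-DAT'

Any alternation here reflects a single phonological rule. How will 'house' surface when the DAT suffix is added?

[vimɛrɛde]

The root 'salt' surfaces as [ŋuralut] and [ŋuralude], with a stem-final [t] ~ [d] alternation.
If /d/ were underlying and a rule turned it into [t] in isolation, 'wing' would also alternate; but it has [d] in both [ɣɛŋɛnad] and [ɣɛŋɛnade].
Therefore /t/ is basic and [d] is derived by intervocalic voicing (voiceless stops become voiced between vowels).
The one attested form of 'house', [vimɛrɛt], shows underlying /vimɛrɛt/. Applying the same rule between vowels gives [vimɛrɛde].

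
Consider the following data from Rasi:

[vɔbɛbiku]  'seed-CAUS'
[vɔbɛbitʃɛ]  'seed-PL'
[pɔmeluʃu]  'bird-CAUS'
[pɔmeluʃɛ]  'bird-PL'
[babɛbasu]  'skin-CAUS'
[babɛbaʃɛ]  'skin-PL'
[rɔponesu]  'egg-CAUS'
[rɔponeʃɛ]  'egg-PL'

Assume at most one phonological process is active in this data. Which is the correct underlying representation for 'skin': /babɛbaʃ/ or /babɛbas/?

/babɛbas/

The root 'skin' surfaces as [babɛbasu] and [babɛbaʃɛ], with a stem-final [s] ~ [ʃ] alternation.
The stem 'bird' ([pɔmeluʃu], [pɔmeluʃɛ]) shows [ʃ] unchanged in both environments, so [ʃ] cannot be basic with [s] derived before the CAUS suffix.
So /s/ is underlying, and a rule of palatalization before a front vowel — /k/ and /s/ become palato-alveolar [tʃ] and [ʃ] before a front vowel — gives [ʃ].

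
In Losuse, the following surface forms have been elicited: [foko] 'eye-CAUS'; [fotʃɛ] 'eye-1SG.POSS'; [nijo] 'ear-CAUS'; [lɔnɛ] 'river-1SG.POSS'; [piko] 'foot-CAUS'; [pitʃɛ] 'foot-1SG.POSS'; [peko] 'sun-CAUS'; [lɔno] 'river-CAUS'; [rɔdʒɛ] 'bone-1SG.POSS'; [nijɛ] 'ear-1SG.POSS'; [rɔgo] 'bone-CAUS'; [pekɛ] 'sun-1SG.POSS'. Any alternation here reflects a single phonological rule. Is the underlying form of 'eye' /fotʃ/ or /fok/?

/fotʃ/

The root 'eye' surfaces as [foko] and [fotʃɛ], with a stem-final [k] ~ [tʃ] alternation.
If /k/ were underlying and a rule turned it into [tʃ] before the 1SG.POSS suffix, 'sun' would also alternate; but it has [k] in both [peko] and [pekɛ].
Therefore /tʃ/ is basic and [k] is derived by depalatalization (palato-alveolar /tʃ/ and /dʒ/ become [k] and [g] when no front vowel follows).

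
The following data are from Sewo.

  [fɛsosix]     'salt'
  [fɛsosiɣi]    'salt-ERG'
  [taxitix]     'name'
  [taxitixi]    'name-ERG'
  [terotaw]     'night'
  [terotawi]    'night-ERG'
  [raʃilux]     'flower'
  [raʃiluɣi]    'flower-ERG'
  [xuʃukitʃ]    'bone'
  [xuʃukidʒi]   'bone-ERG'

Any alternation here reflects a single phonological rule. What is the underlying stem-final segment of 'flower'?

/ɣ/

The root 'flower' surfaces as [raʃilux] and [raʃiluɣi], with a stem-final [x] ~ [ɣ] alternation.
The stem 'name' ([taxitix], [taxitixi]) shows [x] unchanged in both environments, so [x] cannot be basic with [ɣ] derived before the ERG suffix.
So /ɣ/ is underlying, and a rule of word-final obstruent devoicing — voiced obstruents become voiceless word-finally — gives [x].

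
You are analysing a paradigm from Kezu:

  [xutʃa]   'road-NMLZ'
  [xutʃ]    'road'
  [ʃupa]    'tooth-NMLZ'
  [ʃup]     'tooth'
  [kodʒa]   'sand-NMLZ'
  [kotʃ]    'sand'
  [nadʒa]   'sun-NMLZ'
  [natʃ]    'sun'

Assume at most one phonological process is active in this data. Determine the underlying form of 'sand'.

/kodʒ/

'sand' shows [dʒ] ~ [tʃ] at the end of the stem ([kodʒa] vs [kotʃ]).
But 'road' keeps [tʃ] in both environments ([xutʃa], [xutʃ]), so there is no rule changing /tʃ/ to [dʒ] before the NMLZ suffix.
The underlying segment must be /dʒ/; voiced obstruents become voiceless word-finally, yielding [tʃ] there.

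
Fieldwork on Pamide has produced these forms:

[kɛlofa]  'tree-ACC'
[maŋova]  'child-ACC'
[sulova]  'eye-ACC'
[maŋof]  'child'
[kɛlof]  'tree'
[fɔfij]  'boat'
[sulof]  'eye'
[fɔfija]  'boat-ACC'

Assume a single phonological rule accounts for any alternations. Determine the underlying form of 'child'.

In [maŋova] and [maŋof] the final segment of 'child' alternates: [v] ~ [f].
Compare 'tree', with invariant [f] in [kɛlofa] and [kɛlof]: an analysis with underlying /f/ and a rule producing [v] before the ACC suffix would wrongly predict alternation here too.
The alternation reflects word-final obstruent devoicing: voiced obstruents become voiceless word-finally. /v/ is underlying.
Hence 'child' is /maŋov/ underlyingly.

/maŋov/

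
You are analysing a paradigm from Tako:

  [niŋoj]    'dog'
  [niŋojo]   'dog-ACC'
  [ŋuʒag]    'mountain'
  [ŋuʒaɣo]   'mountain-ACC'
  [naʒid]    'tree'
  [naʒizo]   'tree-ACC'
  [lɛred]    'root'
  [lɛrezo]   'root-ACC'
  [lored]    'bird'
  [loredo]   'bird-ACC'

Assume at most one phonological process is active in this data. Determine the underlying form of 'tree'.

/naʒiz/

The root 'tree' surfaces as [naʒid] and [naʒizo], with a stem-final [d] ~ [z] alternation.
But 'bird' keeps [d] in both environments ([lored], [loredo]), so there is no rule changing /d/ to [z] before the ACC suffix.
Therefore /z/ is basic and [d] is derived by word-final hardening (voiced fricatives become stops word-finally).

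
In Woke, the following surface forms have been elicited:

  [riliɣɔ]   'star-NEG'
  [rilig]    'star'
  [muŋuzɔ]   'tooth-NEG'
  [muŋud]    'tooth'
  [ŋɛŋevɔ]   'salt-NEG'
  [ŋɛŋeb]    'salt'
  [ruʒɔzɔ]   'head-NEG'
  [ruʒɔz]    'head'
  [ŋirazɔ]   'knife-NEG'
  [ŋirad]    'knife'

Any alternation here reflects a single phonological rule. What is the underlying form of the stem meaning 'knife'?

/ŋirad/

In [ŋirazɔ] and [ŋirad] the final segment of 'knife' alternates: [z] ~ [d].
But 'head' keeps [z] in both environments ([ruʒɔzɔ], [ruʒɔz]), so there is no rule changing /z/ to [d] in isolation.
Therefore /d/ is basic and [z] is derived by intervocalic spirantization (voiced stops become fricatives between vowels).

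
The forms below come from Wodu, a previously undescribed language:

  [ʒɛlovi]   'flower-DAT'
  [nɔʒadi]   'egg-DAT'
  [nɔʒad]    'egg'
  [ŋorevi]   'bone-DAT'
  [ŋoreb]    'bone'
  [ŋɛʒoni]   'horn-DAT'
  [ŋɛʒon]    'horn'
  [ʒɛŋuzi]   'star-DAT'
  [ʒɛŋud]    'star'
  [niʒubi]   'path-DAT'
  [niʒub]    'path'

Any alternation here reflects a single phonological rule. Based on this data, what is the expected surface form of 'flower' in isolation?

[ʒɛlob]

In [ŋorevi] and [ŋoreb] the final segment of 'bone' alternates: [v] ~ [b].
The stem 'path' ([niʒubi], [niʒub]) shows [b] unchanged in both environments, so [b] cannot be basic with [v] derived before the DAT suffix.
The underlying segment must be /v/; voiced fricatives become stops word-finally, yielding [b] there.
The one attested form of 'flower', [ʒɛlovi], shows underlying /ʒɛlov/. Applying the same rule word-finally gives [ʒɛlob].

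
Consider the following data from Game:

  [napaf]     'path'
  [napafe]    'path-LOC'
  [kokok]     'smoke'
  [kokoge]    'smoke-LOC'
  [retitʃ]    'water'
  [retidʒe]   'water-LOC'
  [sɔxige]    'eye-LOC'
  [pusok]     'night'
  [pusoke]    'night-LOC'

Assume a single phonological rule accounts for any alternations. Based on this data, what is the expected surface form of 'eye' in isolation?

The root 'smoke' surfaces as [kokok] and [kokoge], with a stem-final [k] ~ [g] alternation.
The stem 'night' ([pusok], [pusoke]) shows [k] unchanged in both environments, so [k] cannot be basic with [g] derived before the LOC suffix.
Therefore /g/ is basic and [k] is derived by word-final obstruent devoicing (voiced obstruents become voiceless word-finally).
From [sɔxige] the stem 'eye' is /sɔxig/; word-finally this yields [sɔxik].

[sɔxik]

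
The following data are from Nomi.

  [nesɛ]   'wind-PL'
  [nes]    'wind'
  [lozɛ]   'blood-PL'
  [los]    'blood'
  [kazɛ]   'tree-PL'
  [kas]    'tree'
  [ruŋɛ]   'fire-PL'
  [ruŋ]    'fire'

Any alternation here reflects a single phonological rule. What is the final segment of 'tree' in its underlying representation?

In [kazɛ] and [kas] the final segment of 'tree' alternates: [z] ~ [s].
If /s/ were underlying and a rule turned it into [z] before the PL suffix, 'wind' would also alternate; but it has [s] in both [nesɛ] and [nes].
The underlying segment must be /z/; voiced obstruents become voiceless word-finally, yielding [s] there.

/z/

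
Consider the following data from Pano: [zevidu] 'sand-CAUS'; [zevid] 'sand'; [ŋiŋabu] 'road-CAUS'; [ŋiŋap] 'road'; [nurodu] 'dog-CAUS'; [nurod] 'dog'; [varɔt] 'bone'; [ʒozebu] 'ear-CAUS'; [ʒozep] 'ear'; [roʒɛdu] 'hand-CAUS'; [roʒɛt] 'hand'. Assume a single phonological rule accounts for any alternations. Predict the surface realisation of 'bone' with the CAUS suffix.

The stem for 'hand' ends in [d] in [roʒɛdu] but [t] in [roʒɛt].
The stem 'sand' ([zevidu], [zevid]) shows [d] unchanged in both environments, so [d] cannot be basic with [t] derived in isolation.
The alternation reflects intervocalic voicing: voiceless stops become voiced between vowels. /t/ is underlying.
The one attested form of 'bone', [varɔt], shows underlying /varɔt/. Applying the same rule between vowels gives [varɔdu].

[varɔdu]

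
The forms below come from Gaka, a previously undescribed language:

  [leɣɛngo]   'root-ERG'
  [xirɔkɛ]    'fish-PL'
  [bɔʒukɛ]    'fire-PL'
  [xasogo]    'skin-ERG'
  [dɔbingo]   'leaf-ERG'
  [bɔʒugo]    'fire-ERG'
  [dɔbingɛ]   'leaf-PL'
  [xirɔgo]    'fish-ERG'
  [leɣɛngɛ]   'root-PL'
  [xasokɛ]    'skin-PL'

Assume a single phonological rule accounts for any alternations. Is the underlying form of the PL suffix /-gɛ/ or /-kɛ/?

The PL suffix surfaces as [-gɛ] and [-kɛ], depending on the final segment of the stem.
The ERG suffix, which begins with [g], is invariant after every stem; so [g] is not altered by any rule here.
So the underlying form is /-kɛ/, and voiceless stops become voiced after a nasal.

/-kɛ/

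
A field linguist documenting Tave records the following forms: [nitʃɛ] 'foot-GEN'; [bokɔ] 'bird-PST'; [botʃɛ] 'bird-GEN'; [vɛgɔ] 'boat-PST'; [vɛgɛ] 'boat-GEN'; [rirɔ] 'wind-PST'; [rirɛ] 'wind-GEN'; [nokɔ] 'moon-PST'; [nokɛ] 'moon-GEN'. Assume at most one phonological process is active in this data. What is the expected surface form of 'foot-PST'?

In [bokɔ] and [botʃɛ] the final segment of 'bird' alternates: [k] ~ [tʃ].
Compare 'moon', with invariant [k] in [nokɔ] and [nokɛ]: an analysis with underlying /k/ and a rule producing [tʃ] before the GEN suffix would wrongly predict alternation here too.
The underlying segment must be /tʃ/; palato-alveolar /tʃ/ becomes [k] when no front vowel follows, yielding [k] there.
The one attested form of 'foot', [nitʃɛ], shows underlying /nitʃ/. Applying the same rule when no front vowel follows gives [nikɔ].

[nikɔ]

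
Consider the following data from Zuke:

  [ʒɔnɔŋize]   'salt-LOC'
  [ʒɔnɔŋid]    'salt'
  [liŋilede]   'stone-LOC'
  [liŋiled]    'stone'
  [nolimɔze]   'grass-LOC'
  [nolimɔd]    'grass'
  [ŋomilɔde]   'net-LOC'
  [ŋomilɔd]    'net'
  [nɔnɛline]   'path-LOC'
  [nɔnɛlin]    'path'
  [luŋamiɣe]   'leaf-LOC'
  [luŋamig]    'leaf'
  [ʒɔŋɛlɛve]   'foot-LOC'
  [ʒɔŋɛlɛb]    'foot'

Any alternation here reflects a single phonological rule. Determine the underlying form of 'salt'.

The stem for 'salt' ends in [z] in [ʒɔnɔŋize] but [d] in [ʒɔnɔŋid].
If /d/ were underlying and a rule turned it into [z] before the LOC suffix, 'net' would also alternate; but it has [d] in both [ŋomilɔde] and [ŋomilɔd].
The alternation reflects word-final hardening: voiced fricatives become stops word-finally. /z/ is underlying.

/ʒɔnɔŋiz/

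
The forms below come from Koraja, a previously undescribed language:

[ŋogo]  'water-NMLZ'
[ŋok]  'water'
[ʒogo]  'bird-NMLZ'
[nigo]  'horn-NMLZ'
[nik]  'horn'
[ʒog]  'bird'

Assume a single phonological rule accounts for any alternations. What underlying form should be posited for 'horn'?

'horn' shows [g] ~ [k] at the end of the stem ([nigo] vs [nik]).
Compare 'bird', with invariant [g] in [ʒogo] and [ʒog]: an analysis with underlying /g/ and a rule producing [k] in isolation would wrongly predict alternation here too.
The underlying segment must be /k/; voiceless stops become voiced between vowels, yielding [g] there.
Hence 'horn' is /nik/ underlyingly.

/nik/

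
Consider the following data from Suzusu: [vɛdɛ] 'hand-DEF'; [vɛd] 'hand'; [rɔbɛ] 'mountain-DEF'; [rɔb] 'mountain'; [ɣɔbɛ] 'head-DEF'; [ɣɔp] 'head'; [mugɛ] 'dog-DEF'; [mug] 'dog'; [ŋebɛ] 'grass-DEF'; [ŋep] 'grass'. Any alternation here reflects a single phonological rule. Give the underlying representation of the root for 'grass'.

'grass' shows [b] ~ [p] at the end of the stem ([ŋebɛ] vs [ŋep]).
If /b/ were underlying and a rule turned it into [p] in isolation, 'mountain' would also alternate; but it has [b] in both [rɔbɛ] and [rɔb].
The alternation reflects intervocalic voicing: voiceless stops become voiced between vowels. /p/ is underlying.

/ŋep/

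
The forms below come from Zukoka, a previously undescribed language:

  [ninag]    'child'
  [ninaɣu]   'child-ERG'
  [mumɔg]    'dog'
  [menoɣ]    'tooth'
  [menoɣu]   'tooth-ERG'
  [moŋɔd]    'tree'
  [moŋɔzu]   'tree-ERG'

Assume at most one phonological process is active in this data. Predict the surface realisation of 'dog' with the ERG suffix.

The stem for 'child' ends in [g] in [ninag] but [ɣ] in [ninaɣu].
The stem 'tooth' ([menoɣ], [menoɣu]) shows [ɣ] unchanged in both environments, so [ɣ] cannot be basic with [g] derived in isolation.
The underlying segment must be /g/; voiced stops become fricatives between vowels, yielding [ɣ] there.
From [mumɔg] the stem 'dog' is /mumɔg/; between vowels this yields [mumɔɣu].

[mumɔɣu]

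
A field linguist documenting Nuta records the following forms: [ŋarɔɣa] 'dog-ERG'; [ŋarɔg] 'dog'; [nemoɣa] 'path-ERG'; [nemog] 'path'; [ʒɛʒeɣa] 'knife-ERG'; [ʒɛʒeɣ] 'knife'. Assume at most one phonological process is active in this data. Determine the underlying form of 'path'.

In [nemoɣa] and [nemog] the final segment of 'path' alternates: [ɣ] ~ [g].
Compare 'knife', with invariant [ɣ] in [ʒɛʒeɣa] and [ʒɛʒeɣ]: an analysis with underlying /ɣ/ and a rule producing [g] in isolation would wrongly predict alternation here too.
The alternation reflects intervocalic spirantization: voiced stops become fricatives between vowels. /g/ is underlying.

/nemog/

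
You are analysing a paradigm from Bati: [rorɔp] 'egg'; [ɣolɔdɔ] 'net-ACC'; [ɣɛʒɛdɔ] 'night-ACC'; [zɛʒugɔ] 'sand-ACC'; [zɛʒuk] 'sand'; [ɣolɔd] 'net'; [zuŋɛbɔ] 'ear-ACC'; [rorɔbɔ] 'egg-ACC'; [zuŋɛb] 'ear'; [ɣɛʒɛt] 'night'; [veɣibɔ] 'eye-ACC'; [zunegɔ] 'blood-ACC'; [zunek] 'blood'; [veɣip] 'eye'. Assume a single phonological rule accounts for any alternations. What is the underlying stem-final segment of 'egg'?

'egg' shows [b] ~ [p] at the end of the stem ([rorɔbɔ] vs [rorɔp]).
If /b/ were underlying and a rule turned it into [p] in isolation, 'ear' would also alternate; but it has [b] in both [zuŋɛbɔ] and [zuŋɛb].
Therefore /p/ is basic and [b] is derived by intervocalic voicing (voiceless stops become voiced between vowels).

/p/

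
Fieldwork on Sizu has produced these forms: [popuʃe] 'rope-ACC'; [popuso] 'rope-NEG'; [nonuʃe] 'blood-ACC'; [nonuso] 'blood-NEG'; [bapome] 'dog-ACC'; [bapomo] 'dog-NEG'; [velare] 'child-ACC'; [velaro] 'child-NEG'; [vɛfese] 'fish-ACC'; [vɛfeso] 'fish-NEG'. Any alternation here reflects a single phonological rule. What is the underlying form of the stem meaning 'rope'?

/popuʃ/

The stem for 'rope' ends in [ʃ] in [popuʃe] but [s] in [popuso].
If /s/ were underlying and a rule turned it into [ʃ] before the ACC suffix, 'fish' would also alternate; but it has [s] in both [vɛfese] and [vɛfeso].
So /ʃ/ is underlying, and a rule of depalatalization — palato-alveolar /ʃ/ becomes [s] when no front vowel follows — gives [s].
So 'rope' = /popuʃ/.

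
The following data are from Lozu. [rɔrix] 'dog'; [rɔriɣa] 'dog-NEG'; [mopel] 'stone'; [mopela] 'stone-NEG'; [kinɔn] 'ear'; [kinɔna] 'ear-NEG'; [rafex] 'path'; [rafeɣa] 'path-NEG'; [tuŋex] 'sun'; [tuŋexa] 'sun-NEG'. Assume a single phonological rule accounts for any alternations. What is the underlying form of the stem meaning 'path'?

The stem for 'path' ends in [x] in [rafex] but [ɣ] in [rafeɣa].
If /x/ were underlying and a rule turned it into [ɣ] before the NEG suffix, 'sun' would also alternate; but it has [x] in both [tuŋex] and [tuŋexa].
Therefore /ɣ/ is basic and [x] is derived by word-final obstruent devoicing (voiced obstruents become voiceless word-finally).

/rafeɣ/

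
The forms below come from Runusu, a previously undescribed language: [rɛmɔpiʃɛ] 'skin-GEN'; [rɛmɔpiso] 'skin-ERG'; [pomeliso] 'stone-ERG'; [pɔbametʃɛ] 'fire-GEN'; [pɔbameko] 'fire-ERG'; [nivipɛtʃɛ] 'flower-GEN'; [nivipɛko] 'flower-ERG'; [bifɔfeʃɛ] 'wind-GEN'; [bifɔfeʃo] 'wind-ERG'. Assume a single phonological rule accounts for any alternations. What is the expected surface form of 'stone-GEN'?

The stem for 'skin' ends in [ʃ] in [rɛmɔpiʃɛ] but [s] in [rɛmɔpiso].
The stem 'wind' ([bifɔfeʃɛ], [bifɔfeʃo]) shows [ʃ] unchanged in both environments, so [ʃ] cannot be basic with [s] derived before the ERG suffix.
Therefore /s/ is basic and [ʃ] is derived by palatalization before a front vowel (/k/ and /s/ become palato-alveolar [tʃ] and [ʃ] before a front vowel).
From [pomeliso] the stem 'stone' is /pomelis/; before a front vowel this yields [pomeliʃɛ].

[pomeliʃɛ]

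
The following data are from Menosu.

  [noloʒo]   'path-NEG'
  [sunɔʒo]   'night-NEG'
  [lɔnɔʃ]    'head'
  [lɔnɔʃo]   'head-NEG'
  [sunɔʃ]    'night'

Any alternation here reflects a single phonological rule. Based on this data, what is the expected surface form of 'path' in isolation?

The root 'night' surfaces as [sunɔʃ] and [sunɔʒo], with a stem-final [ʃ] ~ [ʒ] alternation.
If /ʃ/ were underlying and a rule turned it into [ʒ] before the NEG suffix, 'head' would also alternate; but it has [ʃ] in both [lɔnɔʃ] and [lɔnɔʃo].
The underlying segment must be /ʒ/; voiced obstruents become voiceless word-finally, yielding [ʃ] there.
The one attested form of 'path', [noloʒo], shows underlying /noloʒ/. Applying the same rule word-finally gives [noloʃ].

[noloʃ]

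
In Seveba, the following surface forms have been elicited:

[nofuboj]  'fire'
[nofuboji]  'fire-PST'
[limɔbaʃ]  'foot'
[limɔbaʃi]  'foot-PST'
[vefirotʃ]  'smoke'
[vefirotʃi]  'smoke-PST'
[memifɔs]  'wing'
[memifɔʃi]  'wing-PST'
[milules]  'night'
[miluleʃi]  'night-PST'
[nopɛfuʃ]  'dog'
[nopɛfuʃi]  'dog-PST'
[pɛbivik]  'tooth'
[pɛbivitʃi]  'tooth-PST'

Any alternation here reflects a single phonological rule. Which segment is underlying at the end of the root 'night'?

/s/

The root 'night' surfaces as [milules] and [miluleʃi], with a stem-final [s] ~ [ʃ] alternation.
Compare 'foot', with invariant [ʃ] in [limɔbaʃ] and [limɔbaʃi]: an analysis with underlying /ʃ/ and a rule producing [s] in isolation would wrongly predict alternation here too.
So /s/ is underlying, and a rule of palatalization before a front vowel — /k/ and /s/ become palato-alveolar [tʃ] and [ʃ] before a front vowel — gives [ʃ].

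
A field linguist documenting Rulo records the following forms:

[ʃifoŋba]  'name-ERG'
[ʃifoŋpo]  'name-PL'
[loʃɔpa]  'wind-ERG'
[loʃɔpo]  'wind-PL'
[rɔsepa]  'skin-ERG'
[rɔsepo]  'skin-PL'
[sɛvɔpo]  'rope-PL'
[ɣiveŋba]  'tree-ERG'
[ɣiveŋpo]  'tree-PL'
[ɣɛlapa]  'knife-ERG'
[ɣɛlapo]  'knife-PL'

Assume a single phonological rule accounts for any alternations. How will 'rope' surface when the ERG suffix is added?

The ERG suffix surfaces as [-ba] and [-pa], depending on the final segment of the stem.
By contrast the PL suffix keeps its initial [p] throughout — that segment must be underlying.
The ERG suffix is therefore /-ba/ underlyingly, with post-vocalic devoicing: voiced stops become voiceless after a vowel.
After 'rope', which ends in a vowel, the suffix surfaces as [-pa], giving [sɛvɔpa].

[sɛvɔpa]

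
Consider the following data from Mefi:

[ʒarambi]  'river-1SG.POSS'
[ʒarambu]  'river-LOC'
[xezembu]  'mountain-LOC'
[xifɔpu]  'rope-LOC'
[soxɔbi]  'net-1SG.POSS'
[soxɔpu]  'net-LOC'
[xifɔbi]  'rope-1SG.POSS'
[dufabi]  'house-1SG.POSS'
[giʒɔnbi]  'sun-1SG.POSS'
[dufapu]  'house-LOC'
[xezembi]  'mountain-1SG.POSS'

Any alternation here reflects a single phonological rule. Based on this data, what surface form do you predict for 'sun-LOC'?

[giʒɔnbu]

The LOC morpheme has two allomorphs, [-bu] and [-pu].
The 1SG.POSS suffix, which begins with [b], is invariant after every stem; so [b] is not altered by any rule here.
So the underlying form is /-pu/, and voiceless stops become voiced after a nasal.
After 'sun', which ends in a nasal, the suffix surfaces as [-bu], giving [giʒɔnbu].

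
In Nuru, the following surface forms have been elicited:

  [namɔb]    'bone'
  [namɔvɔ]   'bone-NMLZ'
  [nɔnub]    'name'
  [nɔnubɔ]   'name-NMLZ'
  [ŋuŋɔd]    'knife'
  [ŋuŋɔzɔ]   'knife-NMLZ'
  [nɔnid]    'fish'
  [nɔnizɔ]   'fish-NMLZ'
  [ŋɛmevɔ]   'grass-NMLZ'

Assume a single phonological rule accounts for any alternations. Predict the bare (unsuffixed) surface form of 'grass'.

[ŋɛmeb]

In [namɔb] and [namɔvɔ] the final segment of 'bone' alternates: [b] ~ [v].
If /b/ were underlying and a rule turned it into [v] before the NMLZ suffix, 'name' would also alternate; but it has [b] in both [nɔnub] and [nɔnubɔ].
So /v/ is underlying, and a rule of word-final hardening — voiced fricatives become stops word-finally — gives [b].
From [ŋɛmevɔ] the stem 'grass' is /ŋɛmev/; word-finally this yields [ŋɛmeb].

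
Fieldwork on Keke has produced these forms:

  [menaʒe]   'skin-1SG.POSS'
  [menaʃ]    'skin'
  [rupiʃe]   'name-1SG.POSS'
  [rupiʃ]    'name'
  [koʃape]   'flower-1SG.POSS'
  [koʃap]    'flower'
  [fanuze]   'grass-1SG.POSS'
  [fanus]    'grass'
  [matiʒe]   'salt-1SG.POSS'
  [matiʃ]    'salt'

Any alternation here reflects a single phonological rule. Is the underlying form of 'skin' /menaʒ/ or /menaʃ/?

In [menaʒe] and [menaʃ] the final segment of 'skin' alternates: [ʒ] ~ [ʃ].
If /ʃ/ were underlying and a rule turned it into [ʒ] before the 1SG.POSS suffix, 'name' would also alternate; but it has [ʃ] in both [rupiʃe] and [rupiʃ].
So /ʒ/ is underlying, and a rule of word-final obstruent devoicing — voiced obstruents become voiceless word-finally — gives [ʃ].

/menaʒ/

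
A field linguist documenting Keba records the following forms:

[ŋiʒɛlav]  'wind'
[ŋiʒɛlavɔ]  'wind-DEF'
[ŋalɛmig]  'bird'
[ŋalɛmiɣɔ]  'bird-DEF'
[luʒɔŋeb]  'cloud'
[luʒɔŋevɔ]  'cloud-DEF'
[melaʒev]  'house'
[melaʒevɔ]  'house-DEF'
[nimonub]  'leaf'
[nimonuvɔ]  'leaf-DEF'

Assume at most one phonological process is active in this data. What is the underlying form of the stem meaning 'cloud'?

/luʒɔŋeb/

In [luʒɔŋeb] and [luʒɔŋevɔ] the final segment of 'cloud' alternates: [b] ~ [v].
The stem 'wind' ([ŋiʒɛlav], [ŋiʒɛlavɔ]) shows [v] unchanged in both environments, so [v] cannot be basic with [b] derived in isolation.
The alternation reflects intervocalic spirantization: voiced stops become fricatives between vowels. /b/ is underlying.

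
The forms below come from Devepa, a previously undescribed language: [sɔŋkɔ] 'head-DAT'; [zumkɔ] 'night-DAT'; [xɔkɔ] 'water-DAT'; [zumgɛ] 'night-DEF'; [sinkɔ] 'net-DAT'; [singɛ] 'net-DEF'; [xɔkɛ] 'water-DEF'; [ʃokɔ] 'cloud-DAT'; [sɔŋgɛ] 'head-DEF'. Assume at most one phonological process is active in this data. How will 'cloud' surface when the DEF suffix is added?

[ʃokɛ]

The DEF suffix surfaces as [-gɛ] and [-kɛ], depending on the final segment of the stem.
By contrast the DAT suffix keeps its initial [k] throughout — that segment must be underlying.
The DEF suffix is therefore /-gɛ/ underlyingly, with post-vocalic devoicing: voiced stops become voiceless after a vowel.
After 'cloud', which ends in a vowel, the suffix surfaces as [-kɛ], giving [ʃokɛ].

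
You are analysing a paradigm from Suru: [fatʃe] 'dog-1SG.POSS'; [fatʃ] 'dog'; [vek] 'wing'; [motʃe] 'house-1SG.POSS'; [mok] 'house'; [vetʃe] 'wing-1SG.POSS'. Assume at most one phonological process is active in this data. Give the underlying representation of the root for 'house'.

/mok/

The root 'house' surfaces as [motʃe] and [mok], with a stem-final [tʃ] ~ [k] alternation.
Compare 'dog', with invariant [tʃ] in [fatʃe] and [fatʃ]: an analysis with underlying /tʃ/ and a rule producing [k] in isolation would wrongly predict alternation here too.
The alternation reflects palatalization before a front vowel: /k/ becomes palato-alveolar [tʃ] before a front vowel. /k/ is underlying.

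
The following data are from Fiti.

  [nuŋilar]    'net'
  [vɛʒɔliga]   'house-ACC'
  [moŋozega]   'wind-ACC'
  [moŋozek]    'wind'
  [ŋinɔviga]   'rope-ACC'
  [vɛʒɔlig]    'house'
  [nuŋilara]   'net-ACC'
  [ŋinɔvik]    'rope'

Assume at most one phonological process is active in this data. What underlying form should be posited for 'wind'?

The root 'wind' surfaces as [moŋozek] and [moŋozega], with a stem-final [k] ~ [g] alternation.
But 'house' keeps [g] in both environments ([vɛʒɔlig], [vɛʒɔliga]), so there is no rule changing /g/ to [k] in isolation.
The underlying segment must be /k/; voiceless stops become voiced between vowels, yielding [g] there.

/moŋozek/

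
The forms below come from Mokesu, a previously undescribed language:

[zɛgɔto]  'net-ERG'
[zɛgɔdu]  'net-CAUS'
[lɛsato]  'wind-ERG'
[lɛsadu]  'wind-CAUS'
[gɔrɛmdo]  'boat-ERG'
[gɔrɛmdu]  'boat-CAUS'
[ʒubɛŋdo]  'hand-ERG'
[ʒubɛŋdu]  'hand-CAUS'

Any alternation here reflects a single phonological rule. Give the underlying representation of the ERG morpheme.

/-to/

The ERG morpheme has two allomorphs, [-do] and [-to].
By contrast the CAUS suffix keeps its initial [d] throughout — that segment must be underlying.
The ERG suffix is therefore /-to/ underlyingly, with post-nasal voicing: voiceless stops become voiced after a nasal.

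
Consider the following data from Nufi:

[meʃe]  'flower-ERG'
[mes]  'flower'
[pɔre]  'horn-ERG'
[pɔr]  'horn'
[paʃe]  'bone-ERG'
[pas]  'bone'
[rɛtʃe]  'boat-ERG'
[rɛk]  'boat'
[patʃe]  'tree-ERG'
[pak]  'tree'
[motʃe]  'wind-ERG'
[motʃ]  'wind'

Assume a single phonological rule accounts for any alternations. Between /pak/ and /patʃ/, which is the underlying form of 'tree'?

/pak/

'tree' shows [tʃ] ~ [k] at the end of the stem ([patʃe] vs [pak]).
But 'wind' keeps [tʃ] in both environments ([motʃe], [motʃ]), so there is no rule changing /tʃ/ to [k] in isolation.
So /k/ is underlying, and a rule of palatalization before a front vowel — /k/ and /s/ become palato-alveolar [tʃ] and [ʃ] before a front vowel — gives [tʃ].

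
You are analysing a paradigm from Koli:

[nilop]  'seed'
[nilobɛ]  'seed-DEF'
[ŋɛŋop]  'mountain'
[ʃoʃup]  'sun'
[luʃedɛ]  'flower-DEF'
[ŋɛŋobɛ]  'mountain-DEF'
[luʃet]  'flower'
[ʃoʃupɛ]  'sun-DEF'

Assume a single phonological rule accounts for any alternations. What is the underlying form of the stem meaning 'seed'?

The root 'seed' surfaces as [nilobɛ] and [nilop], with a stem-final [b] ~ [p] alternation.
Compare 'sun', with invariant [p] in [ʃoʃupɛ] and [ʃoʃup]: an analysis with underlying /p/ and a rule producing [b] before the DEF suffix would wrongly predict alternation here too.
The underlying segment must be /b/; voiced obstruents become voiceless word-finally, yielding [p] there.

/nilob/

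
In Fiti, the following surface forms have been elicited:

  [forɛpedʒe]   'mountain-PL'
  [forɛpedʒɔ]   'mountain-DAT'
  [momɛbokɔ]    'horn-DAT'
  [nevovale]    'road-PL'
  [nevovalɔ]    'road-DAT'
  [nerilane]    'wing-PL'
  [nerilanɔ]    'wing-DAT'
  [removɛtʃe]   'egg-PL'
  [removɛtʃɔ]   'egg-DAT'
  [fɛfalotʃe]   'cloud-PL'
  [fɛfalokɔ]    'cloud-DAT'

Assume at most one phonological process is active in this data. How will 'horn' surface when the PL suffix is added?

The stem for 'cloud' ends in [tʃ] in [fɛfalotʃe] but [k] in [fɛfalokɔ].
Compare 'egg', with invariant [tʃ] in [removɛtʃe] and [removɛtʃɔ]: an analysis with underlying /tʃ/ and a rule producing [k] before the DAT suffix would wrongly predict alternation here too.
The alternation reflects palatalization before a front vowel: /k/ becomes palato-alveolar [tʃ] before a front vowel. /k/ is underlying.
From [momɛbokɔ] the stem 'horn' is /momɛbok/; before a front vowel this yields [momɛbotʃe].

[momɛbotʃe]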